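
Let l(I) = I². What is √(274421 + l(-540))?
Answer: √566021 ≈ 752.34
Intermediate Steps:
√(274421 + l(-540)) = √(274421 + (-540)²) = √(274421 + 291600) = √566021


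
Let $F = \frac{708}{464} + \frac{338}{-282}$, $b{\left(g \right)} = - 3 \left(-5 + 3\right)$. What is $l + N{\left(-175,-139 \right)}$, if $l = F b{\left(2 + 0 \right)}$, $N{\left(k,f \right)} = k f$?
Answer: $\frac{66315303}{2726} \approx 24327.0$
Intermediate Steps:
$b{\left(g \right)} = 6$ ($b{\left(g \right)} = \left(-3\right) \left(-2\right) = 6$)
$F = \frac{5353}{16356}$ ($F = 708 \cdot \frac{1}{464} + 338 \left(- \frac{1}{282}\right) = \frac{177}{116} - \frac{169}{141} = \frac{5353}{16356} \approx 0.32728$)
$N{\left(k,f \right)} = f k$
$l = \frac{5353}{2726}$ ($l = \frac{5353}{16356} \cdot 6 = \frac{5353}{2726} \approx 1.9637$)
$l + N{\left(-175,-139 \right)} = \frac{5353}{2726} - -24325 = \frac{5353}{2726} + 24325 = \frac{66315303}{2726}$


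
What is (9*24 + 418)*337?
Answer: 213658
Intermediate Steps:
(9*24 + 418)*337 = (216 + 418)*337 = 634*337 = 213658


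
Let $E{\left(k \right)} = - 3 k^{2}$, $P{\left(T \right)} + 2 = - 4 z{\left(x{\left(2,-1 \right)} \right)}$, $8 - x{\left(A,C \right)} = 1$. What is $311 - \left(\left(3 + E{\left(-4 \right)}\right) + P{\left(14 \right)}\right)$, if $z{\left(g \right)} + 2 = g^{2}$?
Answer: $546$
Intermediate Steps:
$x{\left(A,C \right)} = 7$ ($x{\left(A,C \right)} = 8 - 1 = 7$)
$z{\left(g \right)} = -2 + g^{2}$
$P{\left(T \right)} = -190$ ($P{\left(T \right)} = -2 - 4 \left(-2 + 7^{2}\right) = -2 - 4 \left(-2 + 49\right) = -2 - 188 = -190$)
$311 - \left(\left(3 + E{\left(-4 \right)}\right) + P{\left(14 \right)}\right) = 311 - \left(\left(3 - 3 \left(-4\right)^{2}\right) - 190\right) = 311 - \left(\left(3 - 48\right) - 190\right) = 311 - \left(-45 - 190\right) = 311 - -235 = 311 + 235 = 546$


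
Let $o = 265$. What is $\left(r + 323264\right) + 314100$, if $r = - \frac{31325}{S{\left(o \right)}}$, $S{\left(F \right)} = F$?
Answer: $\frac{33774027}{53} \approx 6.3725 \cdot 10^{5}$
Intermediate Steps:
$r = - \frac{6265}{53}$ ($r = - \frac{31325}{265} = \left(-31325\right) \frac{1}{265} = - \frac{6265}{53} \approx -118.21$)
$\left(r + 323264\right) + 314100 = \left(- \frac{6265}{53} + 323264\right) + 314100 = \frac{17126727}{53} + 314100 = \frac{33774027}{53}$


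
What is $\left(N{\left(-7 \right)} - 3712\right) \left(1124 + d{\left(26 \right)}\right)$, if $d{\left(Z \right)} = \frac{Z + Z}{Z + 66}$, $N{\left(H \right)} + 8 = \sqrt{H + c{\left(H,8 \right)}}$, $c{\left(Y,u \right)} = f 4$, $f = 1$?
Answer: $- \frac{96217800}{23} + \frac{25865 i \sqrt{3}}{23} \approx -4.1834 \cdot 10^{6} + 1947.8 i$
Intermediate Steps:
$c{\left(Y,u \right)} = 4$ ($c{\left(Y,u \right)} = 1 \cdot 4 = 4$)
$N{\left(H \right)} = -8 + \sqrt{4 + H}$ ($N{\left(H \right)} = -8 + \sqrt{H + 4} = -8 + \sqrt{4 + H}$)
$d{\left(Z \right)} = \frac{2 Z}{66 + Z}$
$\left(N{\left(-7 \right)} - 3712\right) \left(1124 + d{\left(26 \right)}\right) = \left(\left(-8 + \sqrt{4 - 7}\right) - 3712\right) \left(1124 + 2 \cdot 26 \frac{1}{66 + 26}\right) = \left(\left(-8 + \sqrt{-3}\right) - 3712\right) \left(1124 + 2 \cdot 26 \cdot \frac{1}{92}\right) = \left(\left(-8 + i \sqrt{3}\right) - 3712\right) \left(1124 + 2 \cdot 26 \cdot \frac{1}{92}\right) = \left(-3720 + i \sqrt{3}\right) \left(1124 + \frac{13}{23}\right) = \left(-3720 + i \sqrt{3}\right) \frac{25865}{23} = - \frac{96217800}{23} + \frac{25865 i \sqrt{3}}{23}$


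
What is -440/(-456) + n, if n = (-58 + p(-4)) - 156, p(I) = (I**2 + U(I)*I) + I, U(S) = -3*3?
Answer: -9407/57 ≈ -165.04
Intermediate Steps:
U(S) = -9
p(I) = I**2 - 8*I (p(I) = (I**2 - 9*I) + I = I**2 - 8*I)
n = -166 (n = (-58 - 4*(-8 - 4)) - 156 = (-58 - 4*(-12)) - 156 = (-58 + 48) - 156 = -10 - 156 = -166)
-440/(-456) + n = -440/(-456) - 166 = -440*(-1/456) - 166 = 55/57 - 166 = -9407/57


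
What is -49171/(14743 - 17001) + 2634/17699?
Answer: 876225101/39964342 ≈ 21.925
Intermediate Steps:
-49171/(14743 - 17001) + 2634/17699 = -49171/(-2258) + 2634*(1/17699) = -49171*(-1/2258) + 2634/17699 = 49171/2258 + 2634/17699 = 876225101/39964342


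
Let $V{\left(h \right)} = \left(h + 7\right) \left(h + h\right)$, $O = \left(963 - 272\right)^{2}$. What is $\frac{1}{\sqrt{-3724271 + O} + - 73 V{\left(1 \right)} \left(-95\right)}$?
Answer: $\frac{11096}{1231536839} - \frac{i \sqrt{3246790}}{12315368390} \approx 9.0099 \cdot 10^{-6} - 1.4631 \cdot 10^{-7} i$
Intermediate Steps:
$O = 477481$ ($O = 691^{2} = 477481$)
$V{\left(h \right)} = 2 h \left(7 + h\right)$ ($V{\left(h \right)} = \left(7 + h\right) 2 h = 2 h \left(7 + h\right)$)
$\frac{1}{\sqrt{-3724271 + O} + - 73 V{\left(1 \right)} \left(-95\right)} = \frac{1}{\sqrt{-3724271 + 477481} + - 73 \cdot 2 \cdot 1 \left(7 + 1\right) \left(-95\right)} = \frac{1}{\sqrt{-3246790} + - 73 \cdot 2 \cdot 1 \cdot 8 \left(-95\right)} = \frac{1}{i \sqrt{3246790} + \left(-73\right) 16 \left(-95\right)} = \frac{1}{i \sqrt{3246790} - -110960} = \frac{1}{i \sqrt{3246790} + 110960} = \frac{1}{110960 + i \sqrt{3246790}}$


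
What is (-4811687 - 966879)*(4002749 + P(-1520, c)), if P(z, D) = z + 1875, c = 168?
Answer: -23132200668864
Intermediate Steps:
P(z, D) = 1875 + z
(-4811687 - 966879)*(4002749 + P(-1520, c)) = (-4811687 - 966879)*(4002749 + (1875 - 1520)) = -5778566*(4002749 + 355) = -5778566*4003104 = -23132200668864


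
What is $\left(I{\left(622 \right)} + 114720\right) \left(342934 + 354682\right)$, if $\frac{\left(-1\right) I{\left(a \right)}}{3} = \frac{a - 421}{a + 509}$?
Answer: $\frac{30171361114224}{377} \approx 8.003 \cdot 10^{10}$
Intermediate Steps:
$I{\left(a \right)} = - \frac{3 \left(-421 + a\right)}{509 + a}$ ($I{\left(a \right)} = - 3 \frac{a - 421}{a + 509} = - 3 \frac{-421 + a}{509 + a} = - \frac{3 \left(-421 + a\right)}{509 + a}$)
$\left(I{\left(622 \right)} + 114720\right) \left(342934 + 354682\right) = \left(\frac{3 \left(421 - 622\right)}{509 + 622} + 114720\right) \left(342934 + 354682\right) = \left(\frac{3 \left(421 - 622\right)}{1131} + 114720\right) 697616 = \left(3 \cdot \frac{1}{1131} \left(-201\right) + 114720\right) 697616 = \left(- \frac{201}{377} + 114720\right) 697616 = \frac{43249239}{377} \cdot 697616 = \frac{30171361114224}{377}$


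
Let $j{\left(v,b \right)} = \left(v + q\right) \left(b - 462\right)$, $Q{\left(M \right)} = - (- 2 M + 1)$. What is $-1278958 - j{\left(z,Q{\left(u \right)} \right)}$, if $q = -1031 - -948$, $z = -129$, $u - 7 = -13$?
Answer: $-1379658$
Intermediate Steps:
$u = -6$ ($u = 7 - 13 = -6$)
$Q{\left(M \right)} = -1 + 2 M$ ($Q{\left(M \right)} = - (1 - 2 M) = -1 + 2 M$)
$q = -83$ ($q = -1031 + 948 = -83$)
$j{\left(v,b \right)} = \left(-462 + b\right) \left(-83 + v\right)$ ($j{\left(v,b \right)} = \left(v - 83\right) \left(b - 462\right) = \left(-83 + v\right) \left(-462 + b\right) = \left(-462 + b\right) \left(-83 + v\right)$)
$-1278958 - j{\left(z,Q{\left(u \right)} \right)} = -1278958 - \left(38346 - -59598 - 83 \left(-1 + 2 \left(-6\right)\right) + \left(-1 + 2 \left(-6\right)\right) \left(-129\right)\right) = -1278958 - \left(38346 + 59598 - 83 \left(-1 - 12\right) + \left(-1 - 12\right) \left(-129\right)\right) = -1278958 - \left(38346 + 59598 - -1079 - -1677\right) = -1278958 - \left(38346 + 59598 + 1079 + 1677\right) = -1278958 - 100700 = -1379658$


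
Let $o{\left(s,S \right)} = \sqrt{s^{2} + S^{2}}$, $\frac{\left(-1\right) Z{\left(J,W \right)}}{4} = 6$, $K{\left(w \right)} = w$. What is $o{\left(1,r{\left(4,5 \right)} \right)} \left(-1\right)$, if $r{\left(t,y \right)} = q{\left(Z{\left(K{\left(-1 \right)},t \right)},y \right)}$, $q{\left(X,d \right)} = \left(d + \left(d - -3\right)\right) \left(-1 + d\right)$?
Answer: $- \sqrt{2705} \approx -52.01$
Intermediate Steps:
$Z{\left(J,W \right)} = -24$ ($Z{\left(J,W \right)} = \left(-4\right) 6 = -24$)
$q{\left(X,d \right)} = \left(-1 + d\right) \left(3 + 2 d\right)$ ($q{\left(X,d \right)} = \left(d + \left(d + 3\right)\right) \left(-1 + d\right) = \left(d + \left(3 + d\right)\right) \left(-1 + d\right) = \left(3 + 2 d\right) \left(-1 + d\right) = \left(-1 + d\right) \left(3 + 2 d\right)$)
$r{\left(t,y \right)} = -3 + y + 2 y^{2}$
$o{\left(s,S \right)} = \sqrt{S^{2} + s^{2}}$
$o{\left(1,r{\left(4,5 \right)} \right)} \left(-1\right) = \sqrt{\left(-3 + 5 + 2 \cdot 5^{2}\right)^{2} + 1^{2}} \left(-1\right) = \sqrt{\left(-3 + 5 + 2 \cdot 25\right)^{2} + 1} \left(-1\right) = \sqrt{\left(-3 + 5 + 50\right)^{2} + 1} \left(-1\right) = \sqrt{52^{2} + 1} \left(-1\right) = \sqrt{2704 + 1} \left(-1\right) = \sqrt{2705} \left(-1\right) = - \sqrt{2705}$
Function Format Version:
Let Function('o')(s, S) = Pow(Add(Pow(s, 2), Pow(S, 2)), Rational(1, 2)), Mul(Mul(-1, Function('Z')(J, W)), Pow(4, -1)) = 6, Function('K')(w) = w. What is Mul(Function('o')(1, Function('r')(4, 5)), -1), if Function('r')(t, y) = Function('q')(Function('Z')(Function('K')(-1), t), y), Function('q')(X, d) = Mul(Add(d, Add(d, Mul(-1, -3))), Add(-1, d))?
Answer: Mul(-1, Pow(2705, Rational(1, 2))) ≈ -52.010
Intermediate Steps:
Function('Z')(J, W) = -24 (Function('Z')(J, W) = Mul(-4, 6) = -24)
Function('q')(X, d) = Mul(Add(-1, d), Add(3, Mul(2, d))) (Function('q')(X, d) = Mul(Add(d, Add(d, 3)), Add(-1, d)) = Mul(Add(d, Add(3, d)), Add(-1, d)) = Mul(Add(3, Mul(2, d)), Add(-1, d)) = Mul(Add(-1, d), Add(3, Mul(2, d))))
Function('r')(t, y) = Add(-3, y, Mul(2, Pow(y, 2)))
Function('o')(s, S) = Pow(Add(Pow(S, 2), Pow(s, 2)), Rational(1, 2))
Mul(Function('o')(1, Function('r')(4, 5)), -1) = Mul(Pow(Add(Pow(Add(-3, 5, Mul(2, Pow(5, 2))), 2), Pow(1, 2)), Rational(1, 2)), -1) = Mul(Pow(Add(Pow(Add(-3, 5, Mul(2, 25)), 2), 1), Rational(1, 2)), -1) = Mul(Pow(Add(Pow(Add(-3, 5, 50), 2), 1), Rational(1, 2)), -1) = Mul(Pow(Add(Pow(52, 2), 1), Rational(1, 2)), -1) = Mul(Pow(Add(2704, 1), Rational(1, 2)), -1) = Mul(Pow(2705, Rational(1, 2)), -1) = Mul(-1, Pow(2705, Rational(1, 2)))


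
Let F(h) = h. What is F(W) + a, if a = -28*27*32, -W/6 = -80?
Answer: -23712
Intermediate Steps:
W = 480 (W = -6*(-80) = 480)
a = -24192 (a = -756*32 = -24192)
F(W) + a = 480 - 24192 = -23712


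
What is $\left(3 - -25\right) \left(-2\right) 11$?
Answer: $-616$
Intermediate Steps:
$\left(3 - -25\right) \left(-2\right) 11 = \left(3 + 25\right) \left(-2\right) 11 = 28 \left(-2\right) 11 = \left(-56\right) 11 = -616$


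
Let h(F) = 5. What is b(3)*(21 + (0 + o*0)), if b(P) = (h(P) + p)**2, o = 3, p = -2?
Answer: 189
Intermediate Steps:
b(P) = 9 (b(P) = (5 - 2)**2 = 3**2 = 9)
b(3)*(21 + (0 + o*0)) = 9*(21 + (0 + 3*0)) = 9*(21 + (0 + 0)) = 9*(21 + 0) = 9*21 = 189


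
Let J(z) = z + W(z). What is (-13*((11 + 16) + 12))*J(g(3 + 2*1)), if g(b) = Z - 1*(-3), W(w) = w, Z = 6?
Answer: -9126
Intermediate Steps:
g(b) = 9 (g(b) = 6 - 1*(-3) = 6 + 3 = 9)
J(z) = 2*z (J(z) = z + z = 2*z)
(-13*((11 + 16) + 12))*J(g(3 + 2*1)) = (-13*((11 + 16) + 12))*(2*9) = -13*(27 + 12)*18 = -13*39*18 = -507*18 = -9126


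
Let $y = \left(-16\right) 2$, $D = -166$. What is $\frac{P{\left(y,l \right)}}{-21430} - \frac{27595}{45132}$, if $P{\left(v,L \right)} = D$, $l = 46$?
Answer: $- \frac{291934469}{483589380} \approx -0.60368$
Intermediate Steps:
$y = -32$
$P{\left(v,L \right)} = -166$
$\frac{P{\left(y,l \right)}}{-21430} - \frac{27595}{45132} = - \frac{166}{-21430} - \frac{27595}{45132} = \left(-166\right) \left(- \frac{1}{21430}\right) - \frac{27595}{45132} = \frac{83}{10715} - \frac{27595}{45132} = - \frac{291934469}{483589380}$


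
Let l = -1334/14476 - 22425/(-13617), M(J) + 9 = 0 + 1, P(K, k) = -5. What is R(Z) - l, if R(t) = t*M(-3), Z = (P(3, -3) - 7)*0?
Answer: -51076537/32853282 ≈ -1.5547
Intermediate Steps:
M(J) = -8 (M(J) = -9 + (0 + 1) = -9 + 1 = -8)
l = 51076537/32853282 (l = -1334*1/14476 - 22425*(-1/13617) = -667/7238 + 7475/4539 = 51076537/32853282 ≈ 1.5547)
Z = 0 (Z = (-5 - 7)*0 = -12*0 = 0)
R(t) = -8*t (R(t) = t*(-8) = -8*t)
R(Z) - l = -8*0 - 1*51076537/32853282 = 0 - 51076537/32853282 = -51076537/32853282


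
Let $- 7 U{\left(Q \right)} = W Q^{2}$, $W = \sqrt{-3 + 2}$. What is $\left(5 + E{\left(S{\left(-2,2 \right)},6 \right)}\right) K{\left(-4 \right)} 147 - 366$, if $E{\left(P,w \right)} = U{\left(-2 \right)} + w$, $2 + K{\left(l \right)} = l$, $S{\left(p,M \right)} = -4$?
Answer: $-10068 + 504 i \approx -10068.0 + 504.0 i$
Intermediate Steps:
$W = i$ ($W = \sqrt{-1} = i \approx 1.0 i$)
$U{\left(Q \right)} = - \frac{i Q^{2}}{7}$
$K{\left(l \right)} = -2 + l$
$E{\left(P,w \right)} = w - \frac{4 i}{7}$ ($E{\left(P,w \right)} = - \frac{i \left(-2\right)^{2}}{7} + w = \left(- \frac{1}{7}\right) i 4 + w = - \frac{4 i}{7} + w = w - \frac{4 i}{7}$)
$\left(5 + E{\left(S{\left(-2,2 \right)},6 \right)}\right) K{\left(-4 \right)} 147 - 366 = \left(5 + \left(6 - \frac{4 i}{7}\right)\right) \left(-2 - 4\right) 147 - 366 = \left(11 - \frac{4 i}{7}\right) \left(-6\right) 147 - 366 = \left(-66 + \frac{24 i}{7}\right) 147 - 366 = \left(-9702 + 504 i\right) - 366 = -10068 + 504 i$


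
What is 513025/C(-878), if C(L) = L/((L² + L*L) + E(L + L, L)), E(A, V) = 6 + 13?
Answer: -790975275675/878 ≈ -9.0088e+8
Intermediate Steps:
E(A, V) = 19
C(L) = L/(19 + 2*L²) (C(L) = L/((L² + L*L) + 19) = L/((L² + L²) + 19) = L/(2*L² + 19) = L/(19 + 2*L²))
513025/C(-878) = 513025/((-878/(19 + 2*(-878)²))) = 513025/((-878/(19 + 2*770884))) = 513025/((-878/(19 + 1541768))) = 513025/((-878/1541787)) = 513025/((-878*1/1541787)) = 513025/(-878/1541787) = 513025*(-1541787/878) = -790975275675/878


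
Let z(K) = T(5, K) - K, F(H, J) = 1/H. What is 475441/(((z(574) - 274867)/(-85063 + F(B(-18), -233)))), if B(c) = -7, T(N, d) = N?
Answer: 141548769961/964026 ≈ 1.4683e+5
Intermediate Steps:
z(K) = 5 - K
475441/(((z(574) - 274867)/(-85063 + F(B(-18), -233)))) = 475441/((((5 - 1*574) - 274867)/(-85063 + 1/(-7)))) = 475441/((((5 - 574) - 274867)/(-85063 - ⅐))) = 475441/(((-569 - 274867)/(-595442/7))) = 475441/((-275436*(-7/595442))) = 475441/(964026/297721) = 475441*(297721/964026) = 141548769961/964026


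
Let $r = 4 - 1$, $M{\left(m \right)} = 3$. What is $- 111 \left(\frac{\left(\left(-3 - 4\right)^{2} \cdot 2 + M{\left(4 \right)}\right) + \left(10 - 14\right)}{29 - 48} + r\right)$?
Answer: $\frac{4440}{19} \approx 233.68$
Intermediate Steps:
$r = 3$ ($r = 4 - 1 = 3$)
$- 111 \left(\frac{\left(\left(-3 - 4\right)^{2} \cdot 2 + M{\left(4 \right)}\right) + \left(10 - 14\right)}{29 - 48} + r\right) = - 111 \left(\frac{\left(\left(-3 - 4\right)^{2} \cdot 2 + 3\right) + \left(10 - 14\right)}{29 - 48} + 3\right) = - 111 \left(\frac{\left(\left(-7\right)^{2} \cdot 2 + 3\right) - 4}{-19} + 3\right) = - 111 \left(\left(\left(49 \cdot 2 + 3\right) - 4\right) \left(- \frac{1}{19}\right) + 3\right) = - 111 \left(\left(\left(98 + 3\right) - 4\right) \left(- \frac{1}{19}\right) + 3\right) = - 111 \left(\left(101 - 4\right) \left(- \frac{1}{19}\right) + 3\right) = - 111 \left(97 \left(- \frac{1}{19}\right) + 3\right) = - 111 \left(- \frac{97}{19} + 3\right) = \left(-111\right) \left(- \frac{40}{19}\right) = \frac{4440}{19}$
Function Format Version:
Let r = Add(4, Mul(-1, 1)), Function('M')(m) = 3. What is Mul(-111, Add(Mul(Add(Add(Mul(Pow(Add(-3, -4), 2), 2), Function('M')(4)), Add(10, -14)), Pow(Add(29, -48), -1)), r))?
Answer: Rational(4440, 19) ≈ 233.68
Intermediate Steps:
r = 3 (r = Add(4, -1) = 3)
Mul(-111, Add(Mul(Add(Add(Mul(Pow(Add(-3, -4), 2), 2), Function('M')(4)), Add(10, -14)), Pow(Add(29, -48), -1)), r)) = Mul(-111, Add(Mul(Add(Add(Mul(Pow(Add(-3, -4), 2), 2), 3), Add(10, -14)), Pow(Add(29, -48), -1)), 3)) = Mul(-111, Add(Mul(Add(Add(Mul(Pow(-7, 2), 2), 3), -4), Pow(-19, -1)), 3)) = Mul(-111, Add(Mul(Add(Add(Mul(49, 2), 3), -4), Rational(-1, 19)), 3)) = Mul(-111, Add(Mul(Add(Add(98, 3), -4), Rational(-1, 19)), 3)) = Mul(-111, Add(Mul(Add(101, -4), Rational(-1, 19)), 3)) = Mul(-111, Add(Mul(97, Rational(-1, 19)), 3)) = Mul(-111, Add(Rational(-97, 19), 3)) = Mul(-111, Rational(-40, 19)) = Rational(4440, 19)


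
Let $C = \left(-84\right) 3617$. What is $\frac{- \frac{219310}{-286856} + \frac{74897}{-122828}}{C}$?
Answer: $- \frac{170398589}{334533130821372} \approx -5.0936 \cdot 10^{-7}$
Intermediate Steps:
$C = -303828$
$\frac{- \frac{219310}{-286856} + \frac{74897}{-122828}}{C} = \frac{- \frac{219310}{-286856} + \frac{74897}{-122828}}{-303828} = \left(\left(-219310\right) \left(- \frac{1}{286856}\right) + 74897 \left(- \frac{1}{122828}\right)\right) \left(- \frac{1}{303828}\right) = \left(\frac{109655}{143428} - \frac{74897}{122828}\right) \left(- \frac{1}{303828}\right) = \frac{170398589}{1101060899} \left(- \frac{1}{303828}\right) = - \frac{170398589}{334533130821372}$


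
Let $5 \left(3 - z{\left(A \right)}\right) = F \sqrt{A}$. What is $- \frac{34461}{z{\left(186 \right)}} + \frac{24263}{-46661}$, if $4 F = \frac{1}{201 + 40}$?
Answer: $- \frac{2668502520987121}{232295582587} - \frac{3954810 \sqrt{186}}{4978367} \approx -11498.0$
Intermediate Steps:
$F = \frac{1}{964}$ ($F = \frac{1}{4 \left(201 + 40\right)} = \frac{1}{4 \cdot 241} = \frac{1}{4} \cdot \frac{1}{241} = \frac{1}{964} \approx 0.0010373$)
$z{\left(A \right)} = 3 - \frac{\sqrt{A}}{4820}$ ($z{\left(A \right)} = 3 - \frac{\frac{1}{964} \sqrt{A}}{5} = 3 - \frac{\sqrt{A}}{4820}$)
$- \frac{34461}{z{\left(186 \right)}} + \frac{24263}{-46661} = - \frac{34461}{3 - \frac{\sqrt{186}}{4820}} + \frac{24263}{-46661} = - \frac{34461}{3 - \frac{\sqrt{186}}{4820}} + 24263 \left(- \frac{1}{46661}\right) = - \frac{34461}{3 - \frac{\sqrt{186}}{4820}} - \frac{24263}{46661} = - \frac{24263}{46661} - \frac{34461}{3 - \frac{\sqrt{186}}{4820}}$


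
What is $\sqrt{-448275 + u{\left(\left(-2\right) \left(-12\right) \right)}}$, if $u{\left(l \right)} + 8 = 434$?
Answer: $9 i \sqrt{5529} \approx 669.21 i$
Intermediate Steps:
$u{\left(l \right)} = 426$ ($u{\left(l \right)} = -8 + 434 = 426$)
$\sqrt{-448275 + u{\left(\left(-2\right) \left(-12\right) \right)}} = \sqrt{-448275 + 426} = \sqrt{-447849} = 9 i \sqrt{5529}$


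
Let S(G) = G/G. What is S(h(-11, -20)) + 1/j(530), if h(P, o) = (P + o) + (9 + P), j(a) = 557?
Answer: 558/557 ≈ 1.0018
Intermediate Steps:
h(P, o) = 9 + o + 2*P
S(G) = 1
S(h(-11, -20)) + 1/j(530) = 1 + 1/557 = 558/557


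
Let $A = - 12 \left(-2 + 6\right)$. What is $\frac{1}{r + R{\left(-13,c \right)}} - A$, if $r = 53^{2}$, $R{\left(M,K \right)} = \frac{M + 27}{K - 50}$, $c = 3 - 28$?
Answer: $\frac{10111803}{210661} \approx 48.0$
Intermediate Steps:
$c = -25$
$R{\left(M,K \right)} = \frac{27 + M}{-50 + K}$
$r = 2809$
$A = -48$ ($A = \left(-12\right) 4 = -48$)
$\frac{1}{r + R{\left(-13,c \right)}} - A = \frac{1}{2809 + \frac{27 - 13}{-50 - 25}} - -48 = \frac{1}{2809 + \frac{1}{-75} \cdot 14} + 48 = \frac{1}{2809 - \frac{14}{75}} + 48 = \frac{1}{\frac{210661}{75}} + 48 = \frac{75}{210661} + 48 = \frac{10111803}{210661}$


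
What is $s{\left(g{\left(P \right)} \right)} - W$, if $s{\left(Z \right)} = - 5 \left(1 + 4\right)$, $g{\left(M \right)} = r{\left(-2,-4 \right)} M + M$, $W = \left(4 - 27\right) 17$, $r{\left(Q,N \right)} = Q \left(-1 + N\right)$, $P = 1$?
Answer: $366$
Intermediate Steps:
$W = -391$ ($W = \left(-23\right) 17 = -391$)
$g{\left(M \right)} = 11 M$ ($g{\left(M \right)} = - 2 \left(-1 - 4\right) M + M = \left(-2\right) \left(-5\right) M + M = 10 M + M = 11 M$)
$s{\left(Z \right)} = -25$ ($s{\left(Z \right)} = \left(-5\right) 5 = -25$)
$s{\left(g{\left(P \right)} \right)} - W = -25 - -391 = -25 + 391 = 366$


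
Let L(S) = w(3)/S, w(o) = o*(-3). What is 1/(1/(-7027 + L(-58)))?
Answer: -407557/58 ≈ -7026.8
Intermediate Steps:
w(o) = -3*o
L(S) = -9/S (L(S) = (-3*3)/S = -9/S)
1/(1/(-7027 + L(-58))) = 1/(1/(-7027 - 9/(-58))) = 1/(1/(-7027 - 9*(-1/58))) = 1/(1/(-7027 + 9/58)) = 1/(1/(-407557/58)) = 1/(-58/407557) = -407557/58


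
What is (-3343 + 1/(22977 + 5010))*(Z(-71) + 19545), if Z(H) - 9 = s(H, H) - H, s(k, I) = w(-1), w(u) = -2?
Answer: -611979492140/9329 ≈ -6.5600e+7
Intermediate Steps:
s(k, I) = -2
Z(H) = 7 - H (Z(H) = 9 + (-2 - H) = 7 - H)
(-3343 + 1/(22977 + 5010))*(Z(-71) + 19545) = (-3343 + 1/(22977 + 5010))*((7 - 1*(-71)) + 19545) = (-3343 + 1/27987)*((7 + 71) + 19545) = (-3343 + 1/27987)*(78 + 19545) = -93560540/27987*19623 = -611979492140/9329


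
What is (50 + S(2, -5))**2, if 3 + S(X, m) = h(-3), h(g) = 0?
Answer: 2209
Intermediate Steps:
S(X, m) = -3 (S(X, m) = -3 + 0 = -3)
(50 + S(2, -5))**2 = (50 - 3)**2 = 47**2 = 2209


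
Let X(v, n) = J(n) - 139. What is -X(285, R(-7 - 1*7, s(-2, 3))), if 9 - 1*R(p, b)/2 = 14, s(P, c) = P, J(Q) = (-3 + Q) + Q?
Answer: 162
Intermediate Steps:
J(Q) = -3 + 2*Q
R(p, b) = -10 (R(p, b) = 18 - 2*14 = 18 - 28 = -10)
X(v, n) = -142 + 2*n (X(v, n) = (-3 + 2*n) - 139 = -142 + 2*n)
-X(285, R(-7 - 1*7, s(-2, 3))) = -(-142 + 2*(-10)) = -(-142 - 20) = -1*(-162) = 162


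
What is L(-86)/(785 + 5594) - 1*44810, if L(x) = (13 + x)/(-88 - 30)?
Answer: -33729472747/752722 ≈ -44810.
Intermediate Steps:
L(x) = -13/118 - x/118 (L(x) = (13 + x)/(-118) = (13 + x)*(-1/118) = -13/118 - x/118)
L(-86)/(785 + 5594) - 1*44810 = (-13/118 - 1/118*(-86))/(785 + 5594) - 1*44810 = (-13/118 + 43/59)/6379 - 44810 = (73/118)*(1/6379) - 44810 = 73/752722 - 44810 = -33729472747/752722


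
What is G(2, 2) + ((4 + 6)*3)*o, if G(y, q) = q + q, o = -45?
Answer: -1346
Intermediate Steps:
G(y, q) = 2*q
G(2, 2) + ((4 + 6)*3)*o = 2*2 + ((4 + 6)*3)*(-45) = 4 + (10*3)*(-45) = 4 + 30*(-45) = 4 - 1350 = -1346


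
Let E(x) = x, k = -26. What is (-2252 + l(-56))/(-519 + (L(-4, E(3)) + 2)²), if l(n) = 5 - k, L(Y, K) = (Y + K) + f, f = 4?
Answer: 2221/494 ≈ 4.4959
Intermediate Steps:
L(Y, K) = 4 + K + Y (L(Y, K) = (Y + K) + 4 = (K + Y) + 4 = 4 + K + Y)
l(n) = 31 (l(n) = 5 - 1*(-26) = 5 + 26 = 31)
(-2252 + l(-56))/(-519 + (L(-4, E(3)) + 2)²) = (-2252 + 31)/(-519 + ((4 + 3 - 4) + 2)²) = -2221/(-519 + (3 + 2)²) = -2221/(-519 + 5²) = -2221/(-519 + 25) = -2221/(-494) = -2221*(-1/494) = 2221/494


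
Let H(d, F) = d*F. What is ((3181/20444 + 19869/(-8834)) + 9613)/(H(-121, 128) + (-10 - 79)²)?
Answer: -867875885283/683308786916 ≈ -1.2701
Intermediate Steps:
H(d, F) = F*d
((3181/20444 + 19869/(-8834)) + 9613)/(H(-121, 128) + (-10 - 79)²) = ((3181/20444 + 19869/(-8834)) + 9613)/(128*(-121) + (-10 - 79)²) = ((3181*(1/20444) + 19869*(-1/8834)) + 9613)/(-15488 + (-89)²) = ((3181/20444 - 19869/8834) + 9613)/(-15488 + 7921) = (-189050441/90301148 + 9613)/(-7567) = (867875885283/90301148)*(-1/7567) = -867875885283/683308786916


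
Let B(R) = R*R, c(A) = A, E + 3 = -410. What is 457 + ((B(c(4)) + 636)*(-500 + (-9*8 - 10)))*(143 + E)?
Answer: 102455737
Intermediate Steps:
E = -413 (E = -3 - 410 = -413)
B(R) = R**2
457 + ((B(c(4)) + 636)*(-500 + (-9*8 - 10)))*(143 + E) = 457 + ((4**2 + 636)*(-500 + (-9*8 - 10)))*(143 - 413) = 457 + ((16 + 636)*(-500 + (-72 - 10)))*(-270) = 457 + (652*(-500 - 82))*(-270) = 457 + (652*(-582))*(-270) = 457 - 379464*(-270) = 457 + 102455280 = 102455737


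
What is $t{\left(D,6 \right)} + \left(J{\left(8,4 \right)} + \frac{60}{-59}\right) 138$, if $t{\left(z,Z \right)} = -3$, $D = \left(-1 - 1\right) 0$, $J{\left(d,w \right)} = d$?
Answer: $\frac{56679}{59} \approx 960.66$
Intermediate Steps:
$D = 0$ ($D = \left(-2\right) 0 = 0$)
$t{\left(D,6 \right)} + \left(J{\left(8,4 \right)} + \frac{60}{-59}\right) 138 = -3 + \left(8 + \frac{60}{-59}\right) 138 = -3 + \left(8 + 60 \left(- \frac{1}{59}\right)\right) 138 = -3 + \left(8 - \frac{60}{59}\right) 138 = -3 + \frac{412}{59} \cdot 138 = -3 + \frac{56856}{59} = \frac{56679}{59}$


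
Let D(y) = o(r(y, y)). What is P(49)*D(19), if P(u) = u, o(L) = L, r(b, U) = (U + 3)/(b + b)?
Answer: 539/19 ≈ 28.368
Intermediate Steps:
r(b, U) = (3 + U)/(2*b) (r(b, U) = (3 + U)/((2*b)) = (3 + U)*(1/(2*b)) = (3 + U)/(2*b))
D(y) = (3 + y)/(2*y)
P(49)*D(19) = 49*((½)*(3 + 19)/19) = 49*((½)*(1/19)*22) = 49*(11/19) = 539/19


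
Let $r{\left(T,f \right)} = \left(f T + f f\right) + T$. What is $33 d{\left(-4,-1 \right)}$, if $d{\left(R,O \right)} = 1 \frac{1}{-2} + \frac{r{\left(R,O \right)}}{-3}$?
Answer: $- \frac{55}{2} \approx -27.5$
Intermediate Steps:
$r{\left(T,f \right)} = T + f^{2} + T f$ ($r{\left(T,f \right)} = \left(T f + f^{2}\right) + T = \left(f^{2} + T f\right) + T = T + f^{2} + T f$)
$d{\left(R,O \right)} = - \frac{1}{2} - \frac{R}{3} - \frac{O^{2}}{3} - \frac{O R}{3}$ ($d{\left(R,O \right)} = 1 \frac{1}{-2} + \frac{R + O^{2} + R O}{-3} = 1 \left(- \frac{1}{2}\right) + \left(R + O^{2} + O R\right) \left(- \frac{1}{3}\right) = - \frac{1}{2} - \left(\frac{R}{3} + \frac{O^{2}}{3} + \frac{O R}{3}\right) = - \frac{1}{2} - \frac{R}{3} - \frac{O^{2}}{3} - \frac{O R}{3}$)
$33 d{\left(-4,-1 \right)} = 33 \left(- \frac{1}{2} - - \frac{4}{3} - \frac{\left(-1\right)^{2}}{3} - \left(- \frac{1}{3}\right) \left(-4\right)\right) = 33 \left(- \frac{1}{2} + \frac{4}{3} - \frac{1}{3} - \frac{4}{3}\right) = 33 \left(- \frac{5}{6}\right) = - \frac{55}{2}$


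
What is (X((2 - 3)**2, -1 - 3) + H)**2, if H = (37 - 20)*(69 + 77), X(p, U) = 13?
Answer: 6225025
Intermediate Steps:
H = 2482 (H = 17*146 = 2482)
(X((2 - 3)**2, -1 - 3) + H)**2 = (13 + 2482)**2 = 2495**2 = 6225025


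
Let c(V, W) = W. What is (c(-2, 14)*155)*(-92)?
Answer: -199640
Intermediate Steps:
(c(-2, 14)*155)*(-92) = (14*155)*(-92) = 2170*(-92) = -199640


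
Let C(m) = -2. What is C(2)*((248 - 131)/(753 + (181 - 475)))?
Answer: -26/51 ≈ -0.50980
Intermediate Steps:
C(2)*((248 - 131)/(753 + (181 - 475))) = -2*(248 - 131)/(753 + (181 - 475)) = -234/(753 - 294) = -234/459 = -2*13/51 = -26/51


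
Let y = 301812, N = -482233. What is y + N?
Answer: -180421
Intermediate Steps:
y + N = 301812 - 482233 = -180421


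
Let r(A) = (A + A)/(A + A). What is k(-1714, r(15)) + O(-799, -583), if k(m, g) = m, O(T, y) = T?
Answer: -2513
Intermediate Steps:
r(A) = 1 (r(A) = (2*A)/((2*A)) = (2*A)*(1/(2*A)) = 1)
k(-1714, r(15)) + O(-799, -583) = -1714 - 799 = -2513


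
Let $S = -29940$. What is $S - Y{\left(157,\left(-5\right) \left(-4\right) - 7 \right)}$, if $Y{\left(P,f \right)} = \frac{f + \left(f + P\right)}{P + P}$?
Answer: $- \frac{9401343}{314} \approx -29941.0$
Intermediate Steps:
$Y{\left(P,f \right)} = \frac{P + 2 f}{2 P}$ ($Y{\left(P,f \right)} = \frac{f + \left(P + f\right)}{2 P} = \left(P + 2 f\right) \frac{1}{2 P} = \frac{P + 2 f}{2 P}$)
$S - Y{\left(157,\left(-5\right) \left(-4\right) - 7 \right)} = -29940 - \frac{\left(\left(-5\right) \left(-4\right) - 7\right) + \frac{1}{2} \cdot 157}{157} = -29940 - \frac{\left(20 - 7\right) + \frac{157}{2}}{157} = -29940 - \frac{13 + \frac{157}{2}}{157} = -29940 - \frac{1}{157} \cdot \frac{183}{2} = -29940 - \frac{183}{314} = - \frac{9401343}{314}$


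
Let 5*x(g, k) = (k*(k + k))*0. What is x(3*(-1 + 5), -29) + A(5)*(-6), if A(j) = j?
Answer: -30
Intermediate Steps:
x(g, k) = 0 (x(g, k) = ((k*(k + k))*0)/5 = ((k*(2*k))*0)/5 = ((2*k²)*0)/5 = (⅕)*0 = 0)
x(3*(-1 + 5), -29) + A(5)*(-6) = 0 + 5*(-6) = 0 - 30 = -30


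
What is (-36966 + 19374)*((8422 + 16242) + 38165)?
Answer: -1105287768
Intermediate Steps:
(-36966 + 19374)*((8422 + 16242) + 38165) = -17592*(24664 + 38165) = -17592*62829 = -1105287768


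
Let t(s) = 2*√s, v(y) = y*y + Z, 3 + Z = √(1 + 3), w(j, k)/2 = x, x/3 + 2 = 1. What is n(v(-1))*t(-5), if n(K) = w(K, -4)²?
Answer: 72*I*√5 ≈ 161.0*I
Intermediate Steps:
x = -3 (x = -6 + 3*1 = -6 + 3 = -3)
w(j, k) = -6 (w(j, k) = 2*(-3) = -6)
Z = -1 (Z = -3 + √(1 + 3) = -3 + √4 = -3 + 2 = -1)
v(y) = -1 + y² (v(y) = y*y - 1 = y² - 1 = -1 + y²)
n(K) = 36 (n(K) = (-6)² = 36)
n(v(-1))*t(-5) = 36*(2*√(-5)) = 36*(2*(I*√5)) = 36*(2*I*√5) = 72*I*√5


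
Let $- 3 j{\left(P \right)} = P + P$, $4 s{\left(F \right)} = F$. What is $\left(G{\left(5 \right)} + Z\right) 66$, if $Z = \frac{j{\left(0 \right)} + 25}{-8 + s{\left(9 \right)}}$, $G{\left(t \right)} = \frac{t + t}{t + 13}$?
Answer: $- \frac{17270}{69} \approx -250.29$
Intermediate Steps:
$s{\left(F \right)} = \frac{F}{4}$
$G{\left(t \right)} = \frac{2 t}{13 + t}$
$j{\left(P \right)} = - \frac{2 P}{3}$ ($j{\left(P \right)} = - \frac{P + P}{3} = - \frac{2 P}{3}$)
$Z = - \frac{100}{23}$ ($Z = \frac{\left(- \frac{2}{3}\right) 0 + 25}{-8 + \frac{1}{4} \cdot 9} = \frac{0 + 25}{-8 + \frac{9}{4}} = \frac{25}{- \frac{23}{4}} = 25 \left(- \frac{4}{23}\right) = - \frac{100}{23} \approx -4.3478$)
$\left(G{\left(5 \right)} + Z\right) 66 = \left(2 \cdot 5 \frac{1}{13 + 5} - \frac{100}{23}\right) 66 = \left(2 \cdot 5 \cdot \frac{1}{18} - \frac{100}{23}\right) 66 = \left(\frac{5}{9} - \frac{100}{23}\right) 66 = \left(- \frac{785}{207}\right) 66 = - \frac{17270}{69}$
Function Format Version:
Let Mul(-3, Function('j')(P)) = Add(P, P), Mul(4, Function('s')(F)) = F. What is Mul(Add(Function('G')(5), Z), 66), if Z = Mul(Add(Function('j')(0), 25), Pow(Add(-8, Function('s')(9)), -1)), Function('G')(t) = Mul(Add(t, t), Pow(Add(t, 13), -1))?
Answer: Rational(-17270, 69) ≈ -250.29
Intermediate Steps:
Function('s')(F) = Mul(Rational(1, 4), F)
Function('G')(t) = Mul(2, t, Pow(Add(13, t), -1)) (Function('G')(t) = Mul(Mul(2, t), Pow(Add(13, t), -1)) = Mul(2, t, Pow(Add(13, t), -1)))
Function('j')(P) = Mul(Rational(-2, 3), P) (Function('j')(P) = Mul(Rational(-1, 3), Add(P, P)) = Mul(Rational(-1, 3), Mul(2, P)) = Mul(Rational(-2, 3), P))
Z = Rational(-100, 23) (Z = Mul(Add(Mul(Rational(-2, 3), 0), 25), Pow(Add(-8, Mul(Rational(1, 4), 9)), -1)) = Mul(Add(0, 25), Pow(Add(-8, Rational(9, 4)), -1)) = Mul(25, Pow(Rational(-23, 4), -1)) = Mul(25, Rational(-4, 23)) = Rational(-100, 23) ≈ -4.3478)
Mul(Add(Function('G')(5), Z), 66) = Mul(Add(Mul(2, 5, Pow(Add(13, 5), -1)), Rational(-100, 23)), 66) = Mul(Add(Mul(2, 5, Pow(18, -1)), Rational(-100, 23)), 66) = Mul(Add(Mul(2, 5, Rational(1, 18)), Rational(-100, 23)), 66) = Mul(Add(Rational(5, 9), Rational(-100, 23)), 66) = Mul(Rational(-785, 207), 66) = Rational(-17270, 69)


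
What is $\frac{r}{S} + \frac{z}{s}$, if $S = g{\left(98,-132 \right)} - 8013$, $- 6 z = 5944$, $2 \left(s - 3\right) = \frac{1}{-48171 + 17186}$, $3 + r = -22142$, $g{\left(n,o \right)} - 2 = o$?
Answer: $- \frac{1487384857705}{4541570961} \approx -327.5$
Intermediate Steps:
$g{\left(n,o \right)} = 2 + o$
$r = -22145$ ($r = -3 - 22142 = -22145$)
$s = \frac{185909}{61970}$ ($s = 3 + \frac{1}{2 \left(-48171 + 17186\right)} = 3 + \frac{1}{2 \left(-30985\right)} = 3 + \frac{1}{2} \left(- \frac{1}{30985}\right) = 3 - \frac{1}{61970} = \frac{185909}{61970} \approx 3.0$)
$z = - \frac{2972}{3}$ ($z = \left(- \frac{1}{6}\right) 5944 = - \frac{2972}{3} \approx -990.67$)
$S = -8143$ ($S = \left(2 - 132\right) - 8013 = -130 - 8013 = -8143$)
$\frac{r}{S} + \frac{z}{s} = - \frac{22145}{-8143} - \frac{2972}{3 \cdot \frac{185909}{61970}} = \left(-22145\right) \left(- \frac{1}{8143}\right) - \frac{184174840}{557727} = \frac{22145}{8143} - \frac{184174840}{557727} = - \frac{1487384857705}{4541570961}$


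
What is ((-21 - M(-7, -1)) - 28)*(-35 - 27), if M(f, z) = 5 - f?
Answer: 3782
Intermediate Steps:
((-21 - M(-7, -1)) - 28)*(-35 - 27) = ((-21 - (5 - 1*(-7))) - 28)*(-35 - 27) = ((-21 - (5 + 7)) - 28)*(-62) = ((-21 - 1*12) - 28)*(-62) = ((-21 - 12) - 28)*(-62) = (-33 - 28)*(-62) = -61*(-62) = 3782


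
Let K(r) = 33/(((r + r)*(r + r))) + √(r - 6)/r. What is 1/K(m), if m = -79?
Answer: 823812/8488849 + 7888624*I*√85/8488849 ≈ 0.097046 + 8.5677*I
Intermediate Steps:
K(r) = 33/(4*r²) + √(-6 + r)/r (K(r) = 33/(((2*r)*(2*r))) + √(-6 + r)/r = 33/((4*r²)) + √(-6 + r)/r = 33*(1/(4*r²)) + √(-6 + r)/r = 33/(4*r²) + √(-6 + r)/r)
1/K(m) = 1/((33/4 - 79*√(-6 - 79))/(-79)²) = 1/((33/4 - 79*I*√85)/6241) = 1/(33/24964 - I*√85/79)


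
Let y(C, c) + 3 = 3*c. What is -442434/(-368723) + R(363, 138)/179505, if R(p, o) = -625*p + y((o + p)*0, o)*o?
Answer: 5559438553/22062540705 ≈ 0.25199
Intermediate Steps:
y(C, c) = -3 + 3*c
R(p, o) = -625*p + o*(-3 + 3*o) (R(p, o) = -625*p + (-3 + 3*o)*o = -625*p + o*(-3 + 3*o))
-442434/(-368723) + R(363, 138)/179505 = -442434/(-368723) + (-625*363 + 3*138*(-1 + 138))/179505 = -442434*(-1/368723) + (-226875 + 3*138*137)*(1/179505) = 442434/368723 + (-226875 + 56718)*(1/179505) = 442434/368723 - 170157*1/179505 = 442434/368723 - 56719/59835 = 5559438553/22062540705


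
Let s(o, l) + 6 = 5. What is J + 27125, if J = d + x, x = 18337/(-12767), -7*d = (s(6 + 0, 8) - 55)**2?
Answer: 340566922/12767 ≈ 26676.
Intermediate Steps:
s(o, l) = -1 (s(o, l) = -6 + 5 = -1)
d = -448 (d = -(-1 - 55)**2/7 = -1/7*(-56)**2 = -1/7*3136 = -448)
x = -18337/12767 (x = 18337*(-1/12767) = -18337/12767 ≈ -1.4363)
J = -5737953/12767 (J = -448 - 18337/12767 = -5737953/12767 ≈ -449.44)
J + 27125 = -5737953/12767 + 27125 = 340566922/12767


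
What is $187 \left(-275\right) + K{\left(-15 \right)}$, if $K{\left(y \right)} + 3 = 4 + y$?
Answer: $-51439$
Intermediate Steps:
$K{\left(y \right)} = 1 + y$ ($K{\left(y \right)} = -3 + \left(4 + y\right) = 1 + y$)
$187 \left(-275\right) + K{\left(-15 \right)} = 187 \left(-275\right) + \left(1 - 15\right) = -51425 - 14 = -51439$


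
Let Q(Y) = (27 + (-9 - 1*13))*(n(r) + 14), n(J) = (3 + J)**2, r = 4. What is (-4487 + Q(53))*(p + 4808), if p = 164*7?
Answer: -24848432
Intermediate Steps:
p = 1148
Q(Y) = 315 (Q(Y) = (27 + (-9 - 1*13))*((3 + 4)**2 + 14) = (27 + (-9 - 13))*(7**2 + 14) = (27 - 22)*(49 + 14) = 5*63 = 315)
(-4487 + Q(53))*(p + 4808) = (-4487 + 315)*(1148 + 4808) = -4172*5956 = -24848432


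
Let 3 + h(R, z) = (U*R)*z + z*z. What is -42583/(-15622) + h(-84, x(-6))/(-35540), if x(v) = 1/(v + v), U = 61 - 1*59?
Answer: 21790481321/7994964672 ≈ 2.7255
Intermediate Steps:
U = 2 (U = 61 - 59 = 2)
x(v) = 1/(2*v)
h(R, z) = -3 + z**2 + 2*R*z (h(R, z) = -3 + ((2*R)*z + z*z) = -3 + (2*R*z + z**2) = -3 + (z**2 + 2*R*z) = -3 + z**2 + 2*R*z)
-42583/(-15622) + h(-84, x(-6))/(-35540) = -42583/(-15622) + (-3 + ((1/2)/(-6))**2 + 2*(-84)*((1/2)/(-6)))/(-35540) = -42583*(-1/15622) + (-3 + ((1/2)*(-1/6))**2 + 2*(-84)*((1/2)*(-1/6)))*(-1/35540) = 42583/15622 + (-3 + (-1/12)**2 + 2*(-84)*(-1/12))*(-1/35540) = 42583/15622 + (-3 + 1/144 + 14)*(-1/35540) = 42583/15622 + (1585/144)*(-1/35540) = 42583/15622 - 317/1023552 = 21790481321/7994964672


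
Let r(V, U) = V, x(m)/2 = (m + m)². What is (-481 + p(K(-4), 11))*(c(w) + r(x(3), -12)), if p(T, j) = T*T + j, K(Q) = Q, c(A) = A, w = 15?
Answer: -39498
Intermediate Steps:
x(m) = 8*m² (x(m) = 2*(m + m)² = 2*(2*m)² = 2*(4*m²) = 8*m²)
p(T, j) = j + T² (p(T, j) = T² + j = j + T²)
(-481 + p(K(-4), 11))*(c(w) + r(x(3), -12)) = (-481 + (11 + (-4)²))*(15 + 8*3²) = (-481 + (11 + 16))*(15 + 8*9) = (-481 + 27)*(15 + 72) = -454*87 = -39498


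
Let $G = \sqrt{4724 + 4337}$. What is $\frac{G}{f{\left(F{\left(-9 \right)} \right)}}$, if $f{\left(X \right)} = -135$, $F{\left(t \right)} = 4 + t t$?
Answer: $- \frac{\sqrt{9061}}{135} \approx -0.70511$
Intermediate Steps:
$F{\left(t \right)} = 4 + t^{2}$
$G = \sqrt{9061} \approx 95.189$
$\frac{G}{f{\left(F{\left(-9 \right)} \right)}} = \frac{\sqrt{9061}}{-135} = \sqrt{9061} \left(- \frac{1}{135}\right) = - \frac{\sqrt{9061}}{135}$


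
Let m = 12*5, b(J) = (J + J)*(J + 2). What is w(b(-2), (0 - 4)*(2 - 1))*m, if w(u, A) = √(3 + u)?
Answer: 60*√3 ≈ 103.92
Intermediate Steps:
b(J) = 2*J*(2 + J) (b(J) = (2*J)*(2 + J) = 2*J*(2 + J))
m = 60
w(b(-2), (0 - 4)*(2 - 1))*m = √(3 + 2*(-2)*(2 - 2))*60 = √(3 + 2*(-2)*0)*60 = √(3 + 0)*60 = √3*60 = 60*√3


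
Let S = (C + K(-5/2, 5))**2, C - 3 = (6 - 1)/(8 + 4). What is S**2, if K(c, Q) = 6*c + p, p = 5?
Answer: 38950081/20736 ≈ 1878.4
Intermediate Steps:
C = 41/12 (C = 3 + (6 - 1)/(8 + 4) = 3 + 5/12 = 41/12 ≈ 3.4167)
K(c, Q) = 5 + 6*c (K(c, Q) = 6*c + 5 = 5 + 6*c)
S = 6241/144 (S = (41/12 + (5 + 6*(-5/2)))**2 = (41/12 + (5 - 15))**2 = (41/12 - 10)**2 = (-79/12)**2 = 6241/144 ≈ 43.340)
S**2 = (6241/144)**2 = 38950081/20736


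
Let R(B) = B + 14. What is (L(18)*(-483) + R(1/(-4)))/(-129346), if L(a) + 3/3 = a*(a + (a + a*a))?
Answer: 12517373/517384 ≈ 24.194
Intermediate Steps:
R(B) = 14 + B
L(a) = -1 + a*(a**2 + 2*a) (L(a) = -1 + a*(a + (a + a*a)) = -1 + a*(a + (a + a**2)) = -1 + a*(a**2 + 2*a))
(L(18)*(-483) + R(1/(-4)))/(-129346) = ((-1 + 18**3 + 2*18**2)*(-483) + (14 + 1/(-4)))/(-129346) = ((-1 + 5832 + 2*324)*(-483) + (14 - 1/4))*(-1/129346) = ((-1 + 5832 + 648)*(-483) + 55/4)*(-1/129346) = (6479*(-483) + 55/4)*(-1/129346) = (-3129357 + 55/4)*(-1/129346) = -12517373/4*(-1/129346) = 12517373/517384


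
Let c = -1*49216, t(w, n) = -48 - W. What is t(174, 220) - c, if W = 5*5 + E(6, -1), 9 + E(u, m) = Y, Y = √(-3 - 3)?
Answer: 49152 - I*√6 ≈ 49152.0 - 2.4495*I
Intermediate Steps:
Y = I*√6 (Y = √(-6) = I*√6 ≈ 2.4495*I)
E(u, m) = -9 + I*√6
W = 16 + I*√6 (W = 5*5 + (-9 + I*√6) = 25 + (-9 + I*√6) = 16 + I*√6 ≈ 16.0 + 2.4495*I)
t(w, n) = -64 - I*√6 (t(w, n) = -48 - (16 + I*√6) = -48 + (-16 - I*√6) = -64 - I*√6)
c = -49216
t(174, 220) - c = (-64 - I*√6) - 1*(-49216) = (-64 - I*√6) + 49216 = 49152 - I*√6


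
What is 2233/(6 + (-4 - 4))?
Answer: -2233/2 ≈ -1116.5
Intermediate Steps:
2233/(6 + (-4 - 4)) = 2233/(6 - 8) = 2233/(-2) = 2233*(-½) = -2233/2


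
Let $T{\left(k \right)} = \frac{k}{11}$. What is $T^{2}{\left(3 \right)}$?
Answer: $\frac{9}{121} \approx 0.07438$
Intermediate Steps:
$T{\left(k \right)} = \frac{k}{11}$ ($T{\left(k \right)} = k \frac{1}{11} = \frac{k}{11}$)
$T^{2}{\left(3 \right)} = \left(\frac{1}{11} \cdot 3\right)^{2} = \left(\frac{3}{11}\right)^{2} = \frac{9}{121}$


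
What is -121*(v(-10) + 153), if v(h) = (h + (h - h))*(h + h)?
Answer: -42713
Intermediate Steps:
v(h) = 2*h² (v(h) = (h + 0)*(2*h) = h*(2*h) = 2*h²)
-121*(v(-10) + 153) = -121*(2*(-10)² + 153) = -121*(2*100 + 153) = -121*(200 + 153) = -121*353 = -42713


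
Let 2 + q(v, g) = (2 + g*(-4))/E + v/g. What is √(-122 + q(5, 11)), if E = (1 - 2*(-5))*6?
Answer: I*√15026/11 ≈ 11.144*I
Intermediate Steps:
E = 66 (E = (1 + 10)*6 = 11*6 = 66)
q(v, g) = -65/33 - 2*g/33 + v/g (q(v, g) = -2 + ((2 + g*(-4))/66 + v/g) = -2 + ((2 - 4*g)*(1/66) + v/g) = -2 + ((1/33 - 2*g/33) + v/g) = -2 + (1/33 - 2*g/33 + v/g) = -65/33 - 2*g/33 + v/g)
√(-122 + q(5, 11)) = √(-122 + (5 - 1/33*11*(65 + 2*11))/11) = √(-122 + (5 - 1/33*11*(65 + 22))/11) = √(-122 + (5 - 1/33*11*87)/11) = √(-122 + (5 - 29)/11) = √(-122 + (1/11)*(-24)) = √(-122 - 24/11) = √(-1366/11) = I*√15026/11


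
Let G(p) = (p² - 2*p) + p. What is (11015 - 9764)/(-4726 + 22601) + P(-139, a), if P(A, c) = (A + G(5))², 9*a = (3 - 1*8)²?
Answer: 253129126/17875 ≈ 14161.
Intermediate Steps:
G(p) = p² - p
a = 25/9 (a = (3 - 1*8)²/9 = (3 - 8)²/9 = (⅑)*(-5)² = (⅑)*25 = 25/9 ≈ 2.7778)
P(A, c) = (20 + A)² (P(A, c) = (A + 5*(-1 + 5))² = (A + 5*4)² = (A + 20)² = (20 + A)²)
(11015 - 9764)/(-4726 + 22601) + P(-139, a) = (11015 - 9764)/(-4726 + 22601) + (20 - 139)² = 1251/17875 + (-119)² = 1251*(1/17875) + 14161 = 1251/17875 + 14161 = 253129126/17875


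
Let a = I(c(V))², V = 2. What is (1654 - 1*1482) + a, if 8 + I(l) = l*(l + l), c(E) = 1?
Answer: 208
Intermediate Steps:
I(l) = -8 + 2*l² (I(l) = -8 + l*(l + l) = -8 + l*(2*l) = -8 + 2*l²)
a = 36 (a = (-8 + 2*1²)² = (-8 + 2*1)² = (-8 + 2)² = (-6)² = 36)
(1654 - 1*1482) + a = (1654 - 1*1482) + 36 = (1654 - 1482) + 36 = 172 + 36 = 208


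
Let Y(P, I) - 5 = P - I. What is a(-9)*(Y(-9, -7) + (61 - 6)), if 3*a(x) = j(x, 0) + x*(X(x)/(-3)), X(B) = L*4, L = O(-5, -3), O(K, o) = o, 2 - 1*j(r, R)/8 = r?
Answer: 3016/3 ≈ 1005.3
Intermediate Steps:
j(r, R) = 16 - 8*r
Y(P, I) = 5 + P - I (Y(P, I) = 5 + (P - I) = 5 + P - I)
L = -3
X(B) = -12 (X(B) = -3*4 = -12)
a(x) = 16/3 - 4*x/3 (a(x) = ((16 - 8*x) + x*(-12/(-3)))/3 = ((16 - 8*x) + x*(-12*(-⅓)))/3 = ((16 - 8*x) + x*4)/3 = ((16 - 8*x) + 4*x)/3 = (16 - 4*x)/3 = 16/3 - 4*x/3)
a(-9)*(Y(-9, -7) + (61 - 6)) = (16/3 - 4/3*(-9))*((5 - 9 - 1*(-7)) + (61 - 6)) = (16/3 + 12)*((5 - 9 + 7) + 55) = 52*(3 + 55)/3 = (52/3)*58 = 3016/3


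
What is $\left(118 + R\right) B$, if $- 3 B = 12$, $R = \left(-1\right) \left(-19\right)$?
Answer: $-548$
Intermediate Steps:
$R = 19$
$B = -4$ ($B = \left(- \frac{1}{3}\right) 12 = -4$)
$\left(118 + R\right) B = \left(118 + 19\right) \left(-4\right) = 137 \left(-4\right) = -548$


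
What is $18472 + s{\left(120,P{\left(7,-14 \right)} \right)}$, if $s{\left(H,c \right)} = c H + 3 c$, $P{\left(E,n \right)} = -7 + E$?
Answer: $18472$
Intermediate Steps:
$s{\left(H,c \right)} = 3 c + H c$ ($s{\left(H,c \right)} = H c + 3 c = 3 c + H c$)
$18472 + s{\left(120,P{\left(7,-14 \right)} \right)} = 18472 + \left(-7 + 7\right) \left(3 + 120\right) = 18472 + 0 \cdot 123 = 18472 + 0 = 18472$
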